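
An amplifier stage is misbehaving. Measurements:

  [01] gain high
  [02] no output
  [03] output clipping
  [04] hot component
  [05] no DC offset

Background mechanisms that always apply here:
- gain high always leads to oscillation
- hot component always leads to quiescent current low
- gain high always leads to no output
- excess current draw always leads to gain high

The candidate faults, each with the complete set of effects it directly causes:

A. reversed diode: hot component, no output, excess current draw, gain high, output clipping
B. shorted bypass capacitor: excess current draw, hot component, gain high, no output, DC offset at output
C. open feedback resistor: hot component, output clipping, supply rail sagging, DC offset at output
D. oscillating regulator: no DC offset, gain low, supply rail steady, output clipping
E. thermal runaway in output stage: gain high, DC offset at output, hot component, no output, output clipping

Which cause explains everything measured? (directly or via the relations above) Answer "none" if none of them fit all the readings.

none

Testing each hypothesis:
(A) reversed diode — gain high match; no output match; output clipping match; hot component match; no DC offset miss
(B) shorted bypass capacitor — gain high match; no output match; output clipping miss; hot component match; no DC offset miss
(C) open feedback resistor — fails on gain high, no output, no DC offset (predicts DC offset at output, not no DC offset)
(D) oscillating regulator — gain high miss; no output miss; output clipping match; hot component miss; no DC offset match
(E) thermal runaway in output stage — gain high match; no output match; output clipping match; hot component match; no DC offset miss
None of the listed candidates fits everything.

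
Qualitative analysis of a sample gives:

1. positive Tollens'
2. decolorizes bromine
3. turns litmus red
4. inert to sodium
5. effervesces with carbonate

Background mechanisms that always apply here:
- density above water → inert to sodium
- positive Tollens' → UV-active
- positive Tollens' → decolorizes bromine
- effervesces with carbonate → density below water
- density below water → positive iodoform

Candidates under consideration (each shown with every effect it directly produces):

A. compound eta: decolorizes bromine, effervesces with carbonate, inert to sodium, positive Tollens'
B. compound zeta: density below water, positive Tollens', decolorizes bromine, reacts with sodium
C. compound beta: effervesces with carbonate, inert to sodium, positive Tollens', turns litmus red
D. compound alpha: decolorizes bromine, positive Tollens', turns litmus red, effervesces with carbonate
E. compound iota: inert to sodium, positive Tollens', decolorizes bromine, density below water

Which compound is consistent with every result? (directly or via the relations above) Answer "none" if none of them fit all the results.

Testing each hypothesis:
(A) compound eta — positive Tollens' ✓; decolorizes bromine ✓; turns litmus red ✗; inert to sodium ✓; effervesces with carbonate ✓
(B) compound zeta — positive Tollens' ✓; decolorizes bromine ✓; turns litmus red ✗; inert to sodium ✗; effervesces with carbonate ✗
(C) compound beta — accounts for every observation (decolorizes bromine via positive Tollens' → decolorizes bromine)
(D) compound alpha — does not account for inert to sodium
(E) compound iota — positive Tollens' ✓; decolorizes bromine ✓; turns litmus red ✗; inert to sodium ✓; effervesces with carbonate ✗
(C) alone accounts for all the evidence.

C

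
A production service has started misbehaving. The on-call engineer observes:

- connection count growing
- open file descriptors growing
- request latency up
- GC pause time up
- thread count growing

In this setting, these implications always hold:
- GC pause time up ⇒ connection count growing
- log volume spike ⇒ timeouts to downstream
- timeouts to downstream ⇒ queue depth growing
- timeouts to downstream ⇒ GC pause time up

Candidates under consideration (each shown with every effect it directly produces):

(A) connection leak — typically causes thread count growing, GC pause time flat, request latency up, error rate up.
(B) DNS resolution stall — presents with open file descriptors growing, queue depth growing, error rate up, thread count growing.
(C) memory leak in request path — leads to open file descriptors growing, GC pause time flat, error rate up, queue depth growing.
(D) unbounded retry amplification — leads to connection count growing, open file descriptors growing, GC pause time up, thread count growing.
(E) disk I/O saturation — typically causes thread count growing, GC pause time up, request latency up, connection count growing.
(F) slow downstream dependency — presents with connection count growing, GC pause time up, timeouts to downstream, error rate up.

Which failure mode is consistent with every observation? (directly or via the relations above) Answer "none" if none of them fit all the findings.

none

Testing each hypothesis:
(A) connection leak — fails on connection count growing, open file descriptors growing, GC pause time up (predicts GC pause time flat, not GC pause time up)
(B) DNS resolution stall — does not account for connection count growing, request latency up, GC pause time up
(C) memory leak in request path — connection count growing ✗; open file descriptors growing ✓; request latency up ✗; GC pause time up ✗; thread count growing ✗
(D) unbounded retry amplification — does not account for request latency up
(E) disk I/O saturation — connection count growing ✓; open file descriptors growing ✗; request latency up ✓; GC pause time up ✓; thread count growing ✓
(F) slow downstream dependency — does not account for open file descriptors growing, request latency up, thread count growing
Every candidate fails on at least one observation.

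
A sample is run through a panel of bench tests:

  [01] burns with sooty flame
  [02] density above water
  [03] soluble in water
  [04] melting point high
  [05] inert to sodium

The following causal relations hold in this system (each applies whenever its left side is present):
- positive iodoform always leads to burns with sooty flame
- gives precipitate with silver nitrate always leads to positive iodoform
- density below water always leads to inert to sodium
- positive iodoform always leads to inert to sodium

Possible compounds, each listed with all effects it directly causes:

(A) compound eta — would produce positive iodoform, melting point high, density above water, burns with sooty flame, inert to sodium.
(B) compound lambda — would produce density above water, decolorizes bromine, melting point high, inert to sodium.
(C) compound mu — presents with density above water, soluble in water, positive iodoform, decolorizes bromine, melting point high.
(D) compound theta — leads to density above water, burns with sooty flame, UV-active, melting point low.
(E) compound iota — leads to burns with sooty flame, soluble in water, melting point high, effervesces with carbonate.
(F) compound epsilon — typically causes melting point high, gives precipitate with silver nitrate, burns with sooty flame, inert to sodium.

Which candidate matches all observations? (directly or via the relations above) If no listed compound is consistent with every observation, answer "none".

For each candidate, compare predicted effects to what was observed:
(A) compound eta — burns with sooty flame yes; density above water yes; soluble in water NO; melting point high yes; inert to sodium yes
(B) compound lambda — does not account for burns with sooty flame, soluble in water
(C) compound mu — burns with sooty flame yes (via positive iodoform → burns with sooty flame); density above water yes; soluble in water yes; melting point high yes; inert to sodium yes (via positive iodoform → inert to sodium)
(D) compound theta — fails on soluble in water, melting point high, inert to sodium (predicts melting point low, not melting point high)
(E) compound iota — burns with sooty flame yes; density above water NO; soluble in water yes; melting point high yes; inert to sodium NO
(F) compound epsilon — does not account for density above water, soluble in water
(C) alone accounts for all the evidence.

C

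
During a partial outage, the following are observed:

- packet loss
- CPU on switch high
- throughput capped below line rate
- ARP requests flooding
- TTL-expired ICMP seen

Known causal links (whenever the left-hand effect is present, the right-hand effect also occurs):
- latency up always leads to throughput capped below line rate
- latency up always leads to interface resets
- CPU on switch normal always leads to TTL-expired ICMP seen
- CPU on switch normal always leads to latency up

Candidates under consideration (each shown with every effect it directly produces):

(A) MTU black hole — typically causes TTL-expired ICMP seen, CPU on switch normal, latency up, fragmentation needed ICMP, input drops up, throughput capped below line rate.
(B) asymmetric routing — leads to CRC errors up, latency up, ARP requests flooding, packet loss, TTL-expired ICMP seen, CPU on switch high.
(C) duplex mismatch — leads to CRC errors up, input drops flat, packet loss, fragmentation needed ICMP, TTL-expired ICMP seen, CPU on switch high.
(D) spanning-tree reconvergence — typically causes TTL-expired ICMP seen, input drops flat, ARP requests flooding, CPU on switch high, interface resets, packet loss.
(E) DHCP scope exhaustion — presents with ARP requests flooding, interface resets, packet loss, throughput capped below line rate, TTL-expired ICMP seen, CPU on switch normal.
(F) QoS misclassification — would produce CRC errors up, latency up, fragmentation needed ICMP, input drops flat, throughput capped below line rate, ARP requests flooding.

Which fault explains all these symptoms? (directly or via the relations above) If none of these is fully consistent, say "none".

B

Testing each hypothesis:
(A) MTU black hole — fails on packet loss, CPU on switch high, ARP requests flooding (predicts CPU on switch normal, not CPU on switch high)
(B) asymmetric routing — accounts for every observation (throughput capped below line rate via latency up → throughput capped below line rate)
(C) duplex mismatch — does not account for throughput capped below line rate, ARP requests flooding
(D) spanning-tree reconvergence — does not account for throughput capped below line rate
(E) DHCP scope exhaustion — packet loss +; CPU on switch high -; throughput capped below line rate +; ARP requests flooding +; TTL-expired ICMP seen +
(F) QoS misclassification — packet loss -; CPU on switch high -; throughput capped below line rate +; ARP requests flooding +; TTL-expired ICMP seen -
Only (B) is consistent with every observation.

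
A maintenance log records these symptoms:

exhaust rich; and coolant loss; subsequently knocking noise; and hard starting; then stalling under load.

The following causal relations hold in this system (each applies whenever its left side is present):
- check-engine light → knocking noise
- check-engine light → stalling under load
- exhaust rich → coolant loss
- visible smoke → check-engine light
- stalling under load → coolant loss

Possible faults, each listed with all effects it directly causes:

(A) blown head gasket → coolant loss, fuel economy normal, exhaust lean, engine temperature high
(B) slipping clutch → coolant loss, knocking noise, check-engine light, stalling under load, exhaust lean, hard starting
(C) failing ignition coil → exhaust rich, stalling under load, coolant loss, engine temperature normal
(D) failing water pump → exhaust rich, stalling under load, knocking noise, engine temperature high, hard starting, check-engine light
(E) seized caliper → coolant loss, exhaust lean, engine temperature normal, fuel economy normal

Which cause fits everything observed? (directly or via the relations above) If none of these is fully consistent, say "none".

D

Checking each candidate against the observations:
(A) blown head gasket — exhaust rich -; coolant loss +; knocking noise -; hard starting -; stalling under load -
(B) slipping clutch — fails on exhaust rich (predicts exhaust lean, not exhaust rich)
(C) failing ignition coil — does not account for knocking noise, hard starting
(D) failing water pump — exhaust rich +; coolant loss + (via exhaust rich → coolant loss); knocking noise +; hard starting +; stalling under load +
(E) seized caliper — exhaust rich -; coolant loss +; knocking noise -; hard starting -; stalling under load -
(D) alone accounts for all the evidence.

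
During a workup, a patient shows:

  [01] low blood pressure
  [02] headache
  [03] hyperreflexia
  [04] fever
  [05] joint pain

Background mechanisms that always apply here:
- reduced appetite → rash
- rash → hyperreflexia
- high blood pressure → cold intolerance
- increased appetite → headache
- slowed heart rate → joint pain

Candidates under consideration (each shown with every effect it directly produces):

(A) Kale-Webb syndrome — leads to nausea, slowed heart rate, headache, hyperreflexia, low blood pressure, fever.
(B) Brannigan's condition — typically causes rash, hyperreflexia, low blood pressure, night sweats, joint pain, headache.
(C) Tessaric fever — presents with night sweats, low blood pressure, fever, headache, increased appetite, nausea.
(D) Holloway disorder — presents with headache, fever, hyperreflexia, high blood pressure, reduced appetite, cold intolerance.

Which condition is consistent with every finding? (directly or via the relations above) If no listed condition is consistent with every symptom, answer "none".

A

Checking each candidate against the observations:
(A) Kale-Webb syndrome — accounts for every observation (joint pain by slowed heart rate → joint pain)
(B) Brannigan's condition — low blood pressure +; headache +; hyperreflexia +; fever -; joint pain +
(C) Tessaric fever — low blood pressure +; headache +; hyperreflexia -; fever +; joint pain -
(D) Holloway disorder — low blood pressure -; headache +; hyperreflexia +; fever +; joint pain -
Only (A) is consistent with every observation.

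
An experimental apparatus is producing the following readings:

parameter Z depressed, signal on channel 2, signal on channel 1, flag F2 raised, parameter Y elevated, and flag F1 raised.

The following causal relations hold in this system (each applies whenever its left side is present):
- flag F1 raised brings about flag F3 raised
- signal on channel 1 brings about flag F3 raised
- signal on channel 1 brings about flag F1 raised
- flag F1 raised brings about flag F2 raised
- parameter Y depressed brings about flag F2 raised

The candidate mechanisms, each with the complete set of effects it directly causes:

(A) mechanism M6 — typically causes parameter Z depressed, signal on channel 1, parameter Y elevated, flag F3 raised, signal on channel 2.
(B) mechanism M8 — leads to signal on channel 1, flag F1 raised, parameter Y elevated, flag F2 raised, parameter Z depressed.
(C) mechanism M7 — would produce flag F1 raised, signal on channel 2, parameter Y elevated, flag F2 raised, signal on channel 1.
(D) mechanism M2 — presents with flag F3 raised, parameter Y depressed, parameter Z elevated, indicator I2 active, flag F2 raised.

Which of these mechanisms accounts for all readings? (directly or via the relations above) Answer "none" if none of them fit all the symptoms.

Checking each candidate against the observations:
(A) mechanism M6 — accounts for every observation (flag F2 raised by signal on channel 1 → flag F1 raised → flag F2 raised)
(B) mechanism M8 — parameter Z depressed ✓; signal on channel 2 ✗; signal on channel 1 ✓; flag F2 raised ✓; parameter Y elevated ✓; flag F1 raised ✓
(C) mechanism M7 — does not account for parameter Z depressed
(D) mechanism M2 — parameter Z depressed ✗; signal on channel 2 ✗; signal on channel 1 ✗; flag F2 raised ✓; parameter Y elevated ✗; flag F1 raised ✗
(A) is the only candidate with no mismatches.

A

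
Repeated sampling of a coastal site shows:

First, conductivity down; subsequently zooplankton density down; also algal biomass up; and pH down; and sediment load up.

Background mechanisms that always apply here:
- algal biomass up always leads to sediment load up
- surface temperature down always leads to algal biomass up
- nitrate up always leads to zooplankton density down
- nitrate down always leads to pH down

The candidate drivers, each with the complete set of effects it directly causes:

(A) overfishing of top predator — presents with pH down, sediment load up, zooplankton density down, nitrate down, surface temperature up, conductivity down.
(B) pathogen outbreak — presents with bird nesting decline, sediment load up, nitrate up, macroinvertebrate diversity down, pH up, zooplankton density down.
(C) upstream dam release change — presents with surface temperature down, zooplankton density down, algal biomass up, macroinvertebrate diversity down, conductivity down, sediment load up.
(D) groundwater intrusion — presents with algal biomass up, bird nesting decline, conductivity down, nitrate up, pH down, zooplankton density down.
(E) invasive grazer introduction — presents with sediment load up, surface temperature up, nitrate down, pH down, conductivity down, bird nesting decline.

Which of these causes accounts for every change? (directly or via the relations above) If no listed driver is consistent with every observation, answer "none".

D

For each candidate, compare predicted effects to what was observed:
(A) overfishing of top predator — conductivity down yes; zooplankton density down yes; algal biomass up NO; pH down yes; sediment load up yes
(B) pathogen outbreak — fails on conductivity down, algal biomass up, pH down (predicts pH up, not pH down)
(C) upstream dam release change — conductivity down yes; zooplankton density down yes; algal biomass up yes; pH down NO; sediment load up yes
(D) groundwater intrusion — accounts for every observation (sediment load up via algal biomass up → sediment load up)
(E) invasive grazer introduction — does not account for zooplankton density down, algal biomass up
(D) alone accounts for all the evidence.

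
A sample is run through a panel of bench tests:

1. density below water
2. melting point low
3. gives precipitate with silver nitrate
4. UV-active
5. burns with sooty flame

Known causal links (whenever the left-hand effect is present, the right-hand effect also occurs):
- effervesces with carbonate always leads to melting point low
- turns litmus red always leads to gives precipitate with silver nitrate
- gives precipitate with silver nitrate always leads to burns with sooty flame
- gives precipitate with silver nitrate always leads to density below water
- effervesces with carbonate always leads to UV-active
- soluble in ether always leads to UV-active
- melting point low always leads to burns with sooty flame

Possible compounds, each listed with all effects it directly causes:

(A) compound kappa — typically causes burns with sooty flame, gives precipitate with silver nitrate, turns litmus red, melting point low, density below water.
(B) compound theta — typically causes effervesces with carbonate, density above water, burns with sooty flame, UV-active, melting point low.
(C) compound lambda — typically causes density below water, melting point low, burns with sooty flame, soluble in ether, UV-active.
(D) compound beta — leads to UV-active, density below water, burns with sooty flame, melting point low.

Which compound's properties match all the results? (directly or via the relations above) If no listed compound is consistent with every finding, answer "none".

none

Per-candidate check:
(A) compound kappa — does not account for UV-active
(B) compound theta — density below water NO; melting point low yes; gives precipitate with silver nitrate NO; UV-active yes; burns with sooty flame yes
(C) compound lambda — does not account for gives precipitate with silver nitrate
(D) compound beta — density below water yes; melting point low yes; gives precipitate with silver nitrate NO; UV-active yes; burns with sooty flame yes
No candidate is consistent with all observations.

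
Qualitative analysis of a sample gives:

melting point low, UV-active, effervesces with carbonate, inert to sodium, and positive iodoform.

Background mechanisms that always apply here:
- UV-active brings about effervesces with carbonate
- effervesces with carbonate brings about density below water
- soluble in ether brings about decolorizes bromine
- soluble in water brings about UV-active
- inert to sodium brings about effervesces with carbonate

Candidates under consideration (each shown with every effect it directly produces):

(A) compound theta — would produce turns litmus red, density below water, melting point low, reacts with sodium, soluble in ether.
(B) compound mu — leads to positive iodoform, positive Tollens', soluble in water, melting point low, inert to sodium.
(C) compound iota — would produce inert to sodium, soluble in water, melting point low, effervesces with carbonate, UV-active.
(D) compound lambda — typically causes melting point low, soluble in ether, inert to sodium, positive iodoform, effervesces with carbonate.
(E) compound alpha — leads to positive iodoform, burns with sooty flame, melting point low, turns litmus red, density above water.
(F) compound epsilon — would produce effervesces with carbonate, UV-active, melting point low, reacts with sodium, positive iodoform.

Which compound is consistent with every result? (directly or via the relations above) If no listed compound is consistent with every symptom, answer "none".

B

Per-candidate check:
(A) compound theta — melting point low ✓; UV-active ✗; effervesces with carbonate ✗; inert to sodium ✗; positive iodoform ✗
(B) compound mu — melting point low ✓; UV-active ✓ (by soluble in water → UV-active); effervesces with carbonate ✓ (by inert to sodium → effervesces with carbonate); inert to sodium ✓; positive iodoform ✓
(C) compound iota — melting point low ✓; UV-active ✓; effervesces with carbonate ✓; inert to sodium ✓; positive iodoform ✗
(D) compound lambda — melting point low ✓; UV-active ✗; effervesces with carbonate ✓; inert to sodium ✓; positive iodoform ✓
(E) compound alpha — melting point low ✓; UV-active ✗; effervesces with carbonate ✗; inert to sodium ✗; positive iodoform ✓
(F) compound epsilon — fails on inert to sodium (predicts reacts with sodium, not inert to sodium)
(B) alone accounts for all the evidence.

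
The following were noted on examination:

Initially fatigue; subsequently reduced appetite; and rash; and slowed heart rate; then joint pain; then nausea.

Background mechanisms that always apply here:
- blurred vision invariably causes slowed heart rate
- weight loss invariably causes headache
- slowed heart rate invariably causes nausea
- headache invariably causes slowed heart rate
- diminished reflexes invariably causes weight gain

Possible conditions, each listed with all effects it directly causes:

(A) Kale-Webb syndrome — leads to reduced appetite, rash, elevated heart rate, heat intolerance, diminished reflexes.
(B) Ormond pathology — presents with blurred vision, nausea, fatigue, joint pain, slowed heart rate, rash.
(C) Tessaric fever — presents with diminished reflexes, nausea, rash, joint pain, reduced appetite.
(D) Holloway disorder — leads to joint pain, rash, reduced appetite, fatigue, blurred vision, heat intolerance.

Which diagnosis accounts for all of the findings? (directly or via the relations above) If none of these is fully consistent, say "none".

Checking each candidate against the observations:
(A) Kale-Webb syndrome — fatigue NO; reduced appetite yes; rash yes; slowed heart rate NO; joint pain NO; nausea NO
(B) Ormond pathology — fatigue yes; reduced appetite NO; rash yes; slowed heart rate yes; joint pain yes; nausea yes
(C) Tessaric fever — fatigue NO; reduced appetite yes; rash yes; slowed heart rate NO; joint pain yes; nausea yes
(D) Holloway disorder — fatigue yes; reduced appetite yes; rash yes; slowed heart rate yes (through blurred vision → slowed heart rate); joint pain yes; nausea yes (through blurred vision → slowed heart rate → nausea)
(D) is the only candidate with no mismatches.

D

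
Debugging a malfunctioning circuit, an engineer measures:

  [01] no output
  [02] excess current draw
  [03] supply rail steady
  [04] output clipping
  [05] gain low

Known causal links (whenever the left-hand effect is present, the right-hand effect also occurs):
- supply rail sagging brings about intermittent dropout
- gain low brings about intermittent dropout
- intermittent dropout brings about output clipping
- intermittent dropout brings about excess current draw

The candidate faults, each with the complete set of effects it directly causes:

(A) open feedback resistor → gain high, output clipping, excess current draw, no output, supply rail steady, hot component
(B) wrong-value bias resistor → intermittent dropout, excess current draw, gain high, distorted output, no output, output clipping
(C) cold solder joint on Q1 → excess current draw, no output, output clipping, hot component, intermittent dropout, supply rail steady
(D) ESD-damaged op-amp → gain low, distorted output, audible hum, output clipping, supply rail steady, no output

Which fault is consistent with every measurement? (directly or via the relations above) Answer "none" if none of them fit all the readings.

Checking each candidate against the observations:
(A) open feedback resistor — no output ✓; excess current draw ✓; supply rail steady ✓; output clipping ✓; gain low ✗
(B) wrong-value bias resistor — fails on supply rail steady, gain low (predicts gain high, not gain low)
(C) cold solder joint on Q1 — does not account for gain low
(D) ESD-damaged op-amp — no output ✓; excess current draw ✓ (by gain low → intermittent dropout → excess current draw); supply rail steady ✓; output clipping ✓; gain low ✓
(D) alone accounts for all the evidence.

D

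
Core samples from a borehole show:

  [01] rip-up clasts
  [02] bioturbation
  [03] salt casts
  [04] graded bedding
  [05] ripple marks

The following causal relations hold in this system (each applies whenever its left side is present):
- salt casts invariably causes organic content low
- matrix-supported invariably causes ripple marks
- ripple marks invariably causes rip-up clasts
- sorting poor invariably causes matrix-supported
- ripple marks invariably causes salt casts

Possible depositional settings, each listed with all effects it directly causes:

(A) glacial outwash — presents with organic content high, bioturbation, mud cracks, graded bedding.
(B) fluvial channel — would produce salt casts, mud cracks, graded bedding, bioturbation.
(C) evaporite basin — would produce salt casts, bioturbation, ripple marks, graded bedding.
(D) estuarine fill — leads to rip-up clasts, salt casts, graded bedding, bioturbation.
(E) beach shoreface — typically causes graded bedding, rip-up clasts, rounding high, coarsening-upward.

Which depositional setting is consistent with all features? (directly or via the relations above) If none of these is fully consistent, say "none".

Checking each candidate against the observations:
(A) glacial outwash — does not account for rip-up clasts, salt casts, ripple marks
(B) fluvial channel — does not account for rip-up clasts, ripple marks
(C) evaporite basin — rip-up clasts match (by ripple marks → rip-up clasts); bioturbation match; salt casts match; graded bedding match; ripple marks match
(D) estuarine fill — rip-up clasts match; bioturbation match; salt casts match; graded bedding match; ripple marks miss
(E) beach shoreface — rip-up clasts match; bioturbation miss; salt casts miss; graded bedding match; ripple marks miss
(C) is the only candidate with no mismatches.

C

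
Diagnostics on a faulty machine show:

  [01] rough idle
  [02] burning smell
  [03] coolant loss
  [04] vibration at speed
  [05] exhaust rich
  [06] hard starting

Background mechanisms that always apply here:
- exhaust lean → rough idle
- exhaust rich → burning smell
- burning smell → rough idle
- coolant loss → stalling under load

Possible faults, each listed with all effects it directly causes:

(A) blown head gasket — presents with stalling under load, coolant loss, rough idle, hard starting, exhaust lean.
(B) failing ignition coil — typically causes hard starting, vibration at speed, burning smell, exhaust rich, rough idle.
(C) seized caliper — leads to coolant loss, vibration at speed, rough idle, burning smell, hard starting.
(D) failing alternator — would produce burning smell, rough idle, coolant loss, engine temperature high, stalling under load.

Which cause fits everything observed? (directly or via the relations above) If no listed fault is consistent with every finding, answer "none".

none

Checking each candidate against the observations:
(A) blown head gasket — fails on burning smell, vibration at speed, exhaust rich (predicts exhaust lean, not exhaust rich)
(B) failing ignition coil — rough idle +; burning smell +; coolant loss -; vibration at speed +; exhaust rich +; hard starting +
(C) seized caliper — does not account for exhaust rich
(D) failing alternator — does not account for vibration at speed, exhaust rich, hard starting
Every candidate fails on at least one observation.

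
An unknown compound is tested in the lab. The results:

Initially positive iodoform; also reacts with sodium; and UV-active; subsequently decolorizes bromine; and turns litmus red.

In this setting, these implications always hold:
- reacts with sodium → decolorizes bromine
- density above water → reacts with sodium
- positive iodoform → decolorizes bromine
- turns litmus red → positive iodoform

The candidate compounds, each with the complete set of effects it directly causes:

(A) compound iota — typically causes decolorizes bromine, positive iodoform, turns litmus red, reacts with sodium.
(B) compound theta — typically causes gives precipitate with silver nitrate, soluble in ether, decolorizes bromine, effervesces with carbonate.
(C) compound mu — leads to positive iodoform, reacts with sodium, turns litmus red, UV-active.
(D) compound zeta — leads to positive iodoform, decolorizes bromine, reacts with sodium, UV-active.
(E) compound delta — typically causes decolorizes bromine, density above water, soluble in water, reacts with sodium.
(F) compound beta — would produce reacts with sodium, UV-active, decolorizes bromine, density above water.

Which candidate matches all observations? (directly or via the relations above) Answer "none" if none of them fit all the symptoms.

For each candidate, compare predicted effects to what was observed:
(A) compound iota — positive iodoform yes; reacts with sodium yes; UV-active NO; decolorizes bromine yes; turns litmus red yes
(B) compound theta — positive iodoform NO; reacts with sodium NO; UV-active NO; decolorizes bromine yes; turns litmus red NO
(C) compound mu — positive iodoform yes; reacts with sodium yes; UV-active yes; decolorizes bromine yes (through positive iodoform → decolorizes bromine); turns litmus red yes
(D) compound zeta — positive iodoform yes; reacts with sodium yes; UV-active yes; decolorizes bromine yes; turns litmus red NO
(E) compound delta — positive iodoform NO; reacts with sodium yes; UV-active NO; decolorizes bromine yes; turns litmus red NO
(F) compound beta — does not account for positive iodoform, turns litmus red
Only (C) is consistent with every observation.

C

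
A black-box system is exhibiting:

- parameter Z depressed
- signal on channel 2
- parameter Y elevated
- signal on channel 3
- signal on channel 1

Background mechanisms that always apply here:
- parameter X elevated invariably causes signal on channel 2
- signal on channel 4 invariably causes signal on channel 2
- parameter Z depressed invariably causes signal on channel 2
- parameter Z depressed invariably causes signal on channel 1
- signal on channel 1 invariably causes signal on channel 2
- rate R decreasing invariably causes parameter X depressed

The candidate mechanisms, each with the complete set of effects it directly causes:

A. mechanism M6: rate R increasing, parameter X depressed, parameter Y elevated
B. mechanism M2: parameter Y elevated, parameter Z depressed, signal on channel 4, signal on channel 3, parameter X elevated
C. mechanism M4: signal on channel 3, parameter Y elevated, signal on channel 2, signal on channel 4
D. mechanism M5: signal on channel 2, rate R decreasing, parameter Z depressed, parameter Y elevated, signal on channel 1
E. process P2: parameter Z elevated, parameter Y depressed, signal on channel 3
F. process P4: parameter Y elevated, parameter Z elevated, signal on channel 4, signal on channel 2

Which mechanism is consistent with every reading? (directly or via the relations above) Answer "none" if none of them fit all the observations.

Testing each hypothesis:
(A) mechanism M6 — does not account for parameter Z depressed, signal on channel 2, signal on channel 3, signal on channel 1
(B) mechanism M2 — accounts for every observation (signal on channel 2 by parameter Z depressed → signal on channel 2)
(C) mechanism M4 — parameter Z depressed NO; signal on channel 2 yes; parameter Y elevated yes; signal on channel 3 yes; signal on channel 1 NO
(D) mechanism M5 — does not account for signal on channel 3
(E) process P2 — fails on parameter Z depressed, signal on channel 2, parameter Y elevated, signal on channel 1 (predicts parameter Z elevated, not parameter Z depressed; predicts parameter Y depressed, not parameter Y elevated)
(F) process P4 — fails on parameter Z depressed, signal on channel 3, signal on channel 1 (predicts parameter Z elevated, not parameter Z depressed)
(B) is the only candidate with no mismatches.

B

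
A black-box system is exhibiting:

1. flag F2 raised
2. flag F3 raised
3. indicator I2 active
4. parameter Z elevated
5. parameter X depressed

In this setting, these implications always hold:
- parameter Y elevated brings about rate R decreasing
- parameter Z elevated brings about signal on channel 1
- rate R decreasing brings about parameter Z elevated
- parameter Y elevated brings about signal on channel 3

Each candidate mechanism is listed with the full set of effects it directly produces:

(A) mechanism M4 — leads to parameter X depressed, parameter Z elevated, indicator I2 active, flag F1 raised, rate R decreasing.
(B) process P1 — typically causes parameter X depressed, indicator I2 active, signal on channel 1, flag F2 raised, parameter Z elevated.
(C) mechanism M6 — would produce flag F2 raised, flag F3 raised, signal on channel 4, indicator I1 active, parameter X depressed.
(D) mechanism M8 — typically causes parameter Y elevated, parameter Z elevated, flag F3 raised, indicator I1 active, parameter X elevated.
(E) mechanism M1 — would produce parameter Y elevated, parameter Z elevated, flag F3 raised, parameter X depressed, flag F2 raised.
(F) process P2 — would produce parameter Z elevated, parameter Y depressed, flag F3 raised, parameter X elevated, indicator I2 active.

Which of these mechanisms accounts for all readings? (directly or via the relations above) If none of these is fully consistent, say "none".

Testing each hypothesis:
(A) mechanism M4 — does not account for flag F2 raised, flag F3 raised
(B) process P1 — flag F2 raised yes; flag F3 raised NO; indicator I2 active yes; parameter Z elevated yes; parameter X depressed yes
(C) mechanism M6 — flag F2 raised yes; flag F3 raised yes; indicator I2 active NO; parameter Z elevated NO; parameter X depressed yes
(D) mechanism M8 — flag F2 raised NO; flag F3 raised yes; indicator I2 active NO; parameter Z elevated yes; parameter X depressed NO
(E) mechanism M1 — flag F2 raised yes; flag F3 raised yes; indicator I2 active NO; parameter Z elevated yes; parameter X depressed yes
(F) process P2 — flag F2 raised NO; flag F3 raised yes; indicator I2 active yes; parameter Z elevated yes; parameter X depressed NO
Every candidate fails on at least one observation.

none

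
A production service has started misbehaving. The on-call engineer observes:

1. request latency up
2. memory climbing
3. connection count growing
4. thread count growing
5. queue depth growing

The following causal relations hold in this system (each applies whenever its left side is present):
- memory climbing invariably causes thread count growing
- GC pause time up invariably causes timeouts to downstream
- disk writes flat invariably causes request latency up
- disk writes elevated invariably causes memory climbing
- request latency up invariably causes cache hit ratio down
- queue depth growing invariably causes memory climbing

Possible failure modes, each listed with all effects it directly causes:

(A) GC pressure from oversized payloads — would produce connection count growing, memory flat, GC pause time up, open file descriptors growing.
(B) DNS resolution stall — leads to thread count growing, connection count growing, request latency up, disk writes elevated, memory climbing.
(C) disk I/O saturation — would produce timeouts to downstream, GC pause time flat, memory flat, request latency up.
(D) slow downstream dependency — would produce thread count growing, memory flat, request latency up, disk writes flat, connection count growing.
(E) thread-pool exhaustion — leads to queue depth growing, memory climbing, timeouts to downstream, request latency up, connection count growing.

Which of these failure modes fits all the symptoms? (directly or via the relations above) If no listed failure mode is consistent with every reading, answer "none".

E

Testing each hypothesis:
(A) GC pressure from oversized payloads — fails on request latency up, memory climbing, thread count growing, queue depth growing (predicts memory flat, not memory climbing)
(B) DNS resolution stall — does not account for queue depth growing
(C) disk I/O saturation — fails on memory climbing, connection count growing, thread count growing, queue depth growing (predicts memory flat, not memory climbing)
(D) slow downstream dependency — fails on memory climbing, queue depth growing (predicts memory flat, not memory climbing)
(E) thread-pool exhaustion — request latency up yes; memory climbing yes; connection count growing yes; thread count growing yes (by memory climbing → thread count growing); queue depth growing yes
(E) is the only candidate with no mismatches.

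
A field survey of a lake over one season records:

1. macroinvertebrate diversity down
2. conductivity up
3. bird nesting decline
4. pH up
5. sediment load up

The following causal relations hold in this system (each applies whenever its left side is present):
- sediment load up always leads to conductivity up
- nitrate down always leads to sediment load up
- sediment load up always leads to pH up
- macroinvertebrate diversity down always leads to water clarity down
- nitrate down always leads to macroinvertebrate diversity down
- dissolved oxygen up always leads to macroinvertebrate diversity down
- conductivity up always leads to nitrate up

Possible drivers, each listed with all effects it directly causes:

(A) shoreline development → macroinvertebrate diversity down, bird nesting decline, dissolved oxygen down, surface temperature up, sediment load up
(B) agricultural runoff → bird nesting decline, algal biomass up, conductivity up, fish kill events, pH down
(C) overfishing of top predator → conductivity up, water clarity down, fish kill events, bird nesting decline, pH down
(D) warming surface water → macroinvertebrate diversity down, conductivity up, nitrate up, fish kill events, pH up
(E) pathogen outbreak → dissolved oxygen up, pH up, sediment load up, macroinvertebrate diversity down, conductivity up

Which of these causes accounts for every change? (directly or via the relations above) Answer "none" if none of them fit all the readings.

A

For each candidate, compare predicted effects to what was observed:
(A) shoreline development — macroinvertebrate diversity down yes; conductivity up yes (through sediment load up → conductivity up); bird nesting decline yes; pH up yes (through sediment load up → pH up); sediment load up yes
(B) agricultural runoff — macroinvertebrate diversity down NO; conductivity up yes; bird nesting decline yes; pH up NO; sediment load up NO
(C) overfishing of top predator — macroinvertebrate diversity down NO; conductivity up yes; bird nesting decline yes; pH up NO; sediment load up NO
(D) warming surface water — does not account for bird nesting decline, sediment load up
(E) pathogen outbreak — does not account for bird nesting decline
(A) is the only candidate with no mismatches.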